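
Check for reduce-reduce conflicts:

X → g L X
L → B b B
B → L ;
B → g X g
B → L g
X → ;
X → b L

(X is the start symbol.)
A reduce-reduce conflict occurs when an LR(0) state has two complete items [A → α .] and [B → β .] — both call for a reduction, and with no lookahead the parser cannot choose between them.

Augment with X' → X and build the canonical LR(0) collection (I0 = CLOSURE({[X' → . X]}), then GOTO on every symbol after a dot until no new states appear). It has 19 states:
  I0: { [X → . ;], [X → . b L], [X → . g L X], [X' → . X] }  — shift
  I1: { [X → ; .] }  — reduce
  I2: { [X' → X .] }  — accept
  I3: { [B → . L ;], [B → . L g], [B → . g X g], [L → . B b B], [X → b . L] }  — shift
  I4: { [B → . L ;], [B → . L g], [B → . g X g], [L → . B b B], [X → g . L X] }  — shift
  I5: { [L → B . b B] }  — shift
  I6: { [B → L . ;], [B → L . g], [X → . ;], [X → . b L], [X → . g L X], [X → g L . X] }  — shift
  I7: { [B → g . X g], [X → . ;], [X → . b L], [X → . g L X] }  — shift
  I8: { [B → g X . g] }  — shift
  I9: { [B → g X g .] }  — reduce
  I10: { [B → L ; .], [X → ; .] }  — 2 reduces
  I11: { [X → g L X .] }  — reduce
  I12: { [B → . L ;], [B → . L g], [B → . g X g], [B → L g .], [L → . B b B], [X → g . L X] }  — shift, reduce
  I13: { [B → . L ;], [B → . L g], [B → . g X g], [L → . B b B], [L → B b . B] }  — shift
  I14: { [L → B . b B], [L → B b B .] }  — shift, reduce
  I15: { [B → L . ;], [B → L . g] }  — shift
  I16: { [B → L ; .] }  — reduce
  I17: { [B → L g .] }  — reduce
  I18: { [B → L . ;], [B → L . g], [X → b L .] }  — shift, reduce

I10 contains complete items [B → L ; .], [X → ; .] — reduce-reduce conflict.

Answer: Yes — I10: [B → L ; .] vs [X → ; .]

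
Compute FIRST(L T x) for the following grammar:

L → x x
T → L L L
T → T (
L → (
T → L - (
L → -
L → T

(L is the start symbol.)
{ '(', '-', 'x' }

FIRST sets of the non-terminals involved (from the grammar, by fixed-point iteration):
  FIRST(L) = { '(', '-', 'x' }

To compute FIRST(L T x), process the symbols left to right:
Symbol L is a non-terminal. Add FIRST(L) \ {ε} = { '(', '-', 'x' }
L is not nullable (ε ∉ FIRST(L)), so stop here.
FIRST(L T x) = { '(', '-', 'x' }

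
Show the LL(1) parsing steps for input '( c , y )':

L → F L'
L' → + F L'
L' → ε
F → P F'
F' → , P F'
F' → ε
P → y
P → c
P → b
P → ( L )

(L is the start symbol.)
Stack is shown with the top on the left.

Stack                Input        Action
----------------------------------------
L $                  ( c , y ) $  output L → F L'
F L' $               ( c , y ) $  output F → P F'
P F' L' $            ( c , y ) $  output P → ( L )
( L ) F' L' $        ( c , y ) $  match '('
L ) F' L' $          c , y ) $    output L → F L'
F L' ) F' L' $       c , y ) $    output F → P F'
P F' L' ) F' L' $    c , y ) $    output P → c
c F' L' ) F' L' $    c , y ) $    match 'c'
F' L' ) F' L' $      , y ) $      output F' → , P F'
, P F' L' ) F' L' $  , y ) $      match ','
P F' L' ) F' L' $    y ) $        output P → y
y F' L' ) F' L' $    y ) $        match 'y'
F' L' ) F' L' $      ) $          output F' → ε
L' ) F' L' $         ) $          output L' → ε
) F' L' $            ) $          match ')'
F' L' $              $            output F' → ε
L' $                 $            output L' → ε
$                    $            accept

The string is accepted.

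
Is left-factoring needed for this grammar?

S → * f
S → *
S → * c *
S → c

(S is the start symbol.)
Left-factoring is needed when two productions for the same non-terminal
share a common prefix on the right-hand side.

Productions for S:
  S → * f
  S → *
  S → * c *
  S → c

Found common prefix '*' in productions for S

Answer: Yes, S has productions with common prefix '*'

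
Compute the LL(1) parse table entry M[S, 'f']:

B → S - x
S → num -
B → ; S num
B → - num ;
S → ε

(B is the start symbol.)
To find M[S, 'f'], we find productions for S where 'f' is in the predict set (PREDICT(N → α) = (FIRST(α) \ {ε}) ∪ (FOLLOW(N) if α ⇒* ε)).

Relevant sets:
  FOLLOW(S) = { '-', 'num' }

S → num -: PREDICT = { 'num' }
S → ε: PREDICT = { '-', 'num' }

M[S, 'f'] is empty (no production applies)

Answer: Empty (error entry)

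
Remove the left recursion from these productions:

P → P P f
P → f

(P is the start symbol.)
P is directly left-recursive. The standard transformation for
  A → A α₁ | ... | A α_m | β₁ | ... | β_n
is
  A  → β₁ A' | ... | β_n A'
  A' → α₁ A' | ... | α_m A' | ε

P → f becomes P → f P'
P → P P f becomes P' → P f P'
Add P' → ε

Resulting grammar:
P → f P'
P' → P f P'
P' → ε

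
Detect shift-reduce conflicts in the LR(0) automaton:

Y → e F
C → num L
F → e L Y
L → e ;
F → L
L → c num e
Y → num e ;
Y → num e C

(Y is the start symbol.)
No shift-reduce conflicts

Augment with Y' → Y and build the canonical LR(0) collection (I0 = CLOSURE({[Y' → . Y]}), then GOTO on every symbol after a dot until no new states appear). It has 19 states:
  I0: { [Y → . e F], [Y → . num e ;], [Y → . num e C], [Y' → . Y] }  — shift
  I1: { [Y' → Y .] }  — accept
  I2: { [F → . L], [F → . e L Y], [L → . c num e], [L → . e ;], [Y → e . F] }  — shift
  I3: { [Y → num . e ;], [Y → num . e C] }  — shift
  I4: { [C → . num L], [Y → num e . ;], [Y → num e . C] }  — shift
  I5: { [Y → num e ; .] }  — reduce
  I6: { [Y → num e C .] }  — reduce
  I7: { [C → num . L], [L → . c num e], [L → . e ;] }  — shift
  I8: { [C → num L .] }  — reduce
  I9: { [L → c . num e] }  — shift
  I10: { [L → e . ;] }  — shift
  I11: { [L → e ; .] }  — reduce
  I12: { [L → c num . e] }  — shift
  I13: { [L → c num e .] }  — reduce
  I14: { [Y → e F .] }  — reduce
  I15: { [F → L .] }  — reduce
  I16: { [F → e . L Y], [L → . c num e], [L → . e ;], [L → e . ;] }  — shift
  I17: { [F → e L . Y], [Y → . e F], [Y → . num e ;], [Y → . num e C] }  — shift
  I18: { [F → e L Y .] }  — reduce

No state contains both a complete item and a shift item.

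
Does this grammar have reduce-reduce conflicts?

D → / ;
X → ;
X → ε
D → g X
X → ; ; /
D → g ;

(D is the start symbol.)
A reduce-reduce conflict occurs when an LR(0) state has two complete items [A → α .] and [B → β .] — both call for a reduction, and with no lookahead the parser cannot choose between them.

Augment with D' → D and build the canonical LR(0) collection (I0 = CLOSURE({[D' → . D]}), then GOTO on every symbol after a dot until no new states appear). It has 9 states:
  I0: { [D → . / ;], [D → . g ;], [D → . g X], [D' → . D] }  — shift
  I1: { [D → / . ;] }  — shift
  I2: { [D' → D .] }  — accept
  I3: { [D → g . ;], [D → g . X], [X → . ; ; /], [X → . ;], [X → .] }  — shift, reduce
  I4: { [D → g ; .], [X → ; . ; /], [X → ; .] }  — shift, 2 reduces
  I5: { [D → g X .] }  — reduce
  I6: { [X → ; ; . /] }  — shift
  I7: { [X → ; ; / .] }  — reduce
  I8: { [D → / ; .] }  — reduce

I4 contains complete items [D → g ; .], [X → ; .] — reduce-reduce conflict.

Answer: Yes — I4: [D → g ; .] vs [X → ; .]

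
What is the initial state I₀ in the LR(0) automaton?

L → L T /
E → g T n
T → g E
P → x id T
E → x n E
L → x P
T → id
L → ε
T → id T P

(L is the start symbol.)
First, augment the grammar with L' → L
I₀ = CLOSURE({ [L' → . L] }):
  [L' → . L] has the dot before L: add [L → . L T /], [L → . x P], [L → .]
No further items can be added.

I₀ = { [L → . L T /], [L → . x P], [L → .], [L' → . L] }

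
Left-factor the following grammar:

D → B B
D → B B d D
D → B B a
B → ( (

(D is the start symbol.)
D → B B D'
D' → ε
D' → d D
D' → a
B → ( (

Left-factoring transforms A → αβ₁ | αβ₂ into A → αA' and A' → β₁ | β₂
(α is the longest common prefix among the alternatives). Repeat until
no nonterminal has two alternatives with a common prefix.

Round 1: D has alternatives sharing prefix 'B B'. Introduce D': D → B B D'
  Add: D' → ε
  Add: D' → d D
  Add: D' → a

No remaining common prefixes — done.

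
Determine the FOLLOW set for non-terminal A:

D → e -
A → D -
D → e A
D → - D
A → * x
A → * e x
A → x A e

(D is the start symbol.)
To compute FOLLOW(A), find every occurrence of A on a right-hand side N → α A β: add FIRST(β) \ {ε}, and if β is empty or nullable also add FOLLOW(N). Iterate to a fixed point.

In D → e A: A is at the end, add FOLLOW(D)
In A → x A e: A is followed by e, add FIRST(e) \ {ε} = { 'e' }

The FOLLOW sets referred to above (computed the same way, to a fixed point):
  FOLLOW(D) = { $, '-' }

Taking the union: FOLLOW(A) = { $, '-', 'e' }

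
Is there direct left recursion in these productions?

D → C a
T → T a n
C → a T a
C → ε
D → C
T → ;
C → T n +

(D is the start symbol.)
Yes, T is left-recursive

Direct left recursion occurs when N → N α for some non-terminal N (the right-hand side begins with the left-hand side itself).

D → C a: starts with C
T → T a n: LEFT RECURSIVE (starts with T)
C → a T a: starts with a
C → ε: starts with ε
D → C: starts with C
T → ;: starts with ';'
C → T n +: starts with T

The grammar has direct left recursion on: T.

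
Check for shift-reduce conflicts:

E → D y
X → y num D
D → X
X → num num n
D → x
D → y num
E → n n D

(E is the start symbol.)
Yes — I8: [D → y num .] vs [D → . x]

Augment with E' → E and build the canonical LR(0) collection (I0 = CLOSURE({[E' → . E]}), then GOTO on every symbol after a dot until no new states appear). It has 15 states:
  I0: { [D → . X], [D → . x], [D → . y num], [E → . D y], [E → . n n D], [E' → . E], [X → . num num n], [X → . y num D] }  — shift
  I1: { [E → D . y] }  — shift
  I2: { [E' → E .] }  — accept
  I3: { [D → X .] }  — reduce
  I4: { [E → n . n D] }  — shift
  I5: { [X → num . num n] }  — shift
  I6: { [D → x .] }  — reduce
  I7: { [D → y . num], [X → y . num D] }  — shift
  I8: { [D → . X], [D → . x], [D → . y num], [D → y num .], [X → . num num n], [X → . y num D], [X → y num . D] }  — shift, reduce
  I9: { [X → y num D .] }  — reduce
  I10: { [X → num num . n] }  — shift
  I11: { [X → num num n .] }  — reduce
  I12: { [D → . X], [D → . x], [D → . y num], [E → n n . D], [X → . num num n], [X → . y num D] }  — shift
  I13: { [E → n n D .] }  — reduce
  I14: { [E → D y .] }  — reduce

I8 contains reduce item [D → y num .] and shift items [D → . x], [D → . y num], [X → . num num n], [X → . y num D] — shift-reduce conflict.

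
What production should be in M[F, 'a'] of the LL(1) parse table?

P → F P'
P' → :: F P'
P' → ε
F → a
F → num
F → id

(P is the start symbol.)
To find M[F, 'a'], we find productions for F where 'a' is in the predict set (PREDICT(N → α) = (FIRST(α) \ {ε}) ∪ (FOLLOW(N) if α ⇒* ε)).

F → a: PREDICT = { 'a' }
  'a' is in predict set, so this production goes in M[F, 'a']
F → num: PREDICT = { 'num' }
F → id: PREDICT = { 'id' }

M[F, 'a'] = F → a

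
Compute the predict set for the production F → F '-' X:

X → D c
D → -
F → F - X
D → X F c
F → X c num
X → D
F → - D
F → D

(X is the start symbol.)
PREDICT(F → F '-' X) = (FIRST(RHS) \ {ε}) ∪ (FOLLOW(F) if ε ∈ FIRST(RHS), i.e. RHS ⇒* ε)
FIRST(F) = { '-' }
FIRST(F '-' X) = { '-' }
ε ∉ FIRST(F '-' X), so FOLLOW(F) is not added.
PREDICT(F → F '-' X) = { '-' }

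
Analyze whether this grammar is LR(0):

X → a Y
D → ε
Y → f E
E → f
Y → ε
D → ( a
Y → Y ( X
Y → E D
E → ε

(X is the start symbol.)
A grammar is LR(0) if no state in the canonical LR(0) collection has:
  - both a shift item (dot before a terminal) and a complete item (shift-reduce conflict), or
  - two or more complete items (reduce-reduce conflict; the accept item [X' → X .] counts as a complete item here).

Augment with X' → X and build the canonical LR(0) collection (I0 = CLOSURE({[X' → . X]}), then GOTO on every symbol after a dot until no new states appear). It has 13 states:
  I0: { [X → . a Y], [X' → . X] }  — shift
  I1: { [X' → X .] }  — accept
  I2: { [E → . f], [E → .], [X → a . Y], [Y → . E D], [Y → . Y ( X], [Y → . f E], [Y → .] }  — shift, 2 reduces
  I3: { [D → . ( a], [D → .], [Y → E . D] }  — shift, reduce
  I4: { [X → a Y .], [Y → Y . ( X] }  — shift, reduce
  I5: { [E → . f], [E → .], [E → f .], [Y → f . E] }  — shift, 2 reduces
  I6: { [Y → f E .] }  — reduce
  I7: { [E → f .] }  — reduce
  I8: { [X → . a Y], [Y → Y ( . X] }  — shift
  I9: { [Y → Y ( X .] }  — reduce
  I10: { [D → ( . a] }  — shift
  I11: { [Y → E D .] }  — reduce
  I12: { [D → ( a .] }  — reduce

Conflict in state I2:
  Shift-reduce conflict between [E → .] and [E → . f]
So the grammar is NOT LR(0).

Answer: No. Shift-reduce conflict between [E → .] and [E → . f]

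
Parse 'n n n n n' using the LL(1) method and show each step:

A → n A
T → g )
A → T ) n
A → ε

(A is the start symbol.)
LL(1) parsing maintains a stack (initially the start symbol over $) and the input. At each step: if the stack top is a terminal, match it against the current input token; if it is a non-terminal N, replace it with the RHS of M[N, lookahead] (the unique production whose predict set contains the lookahead).

Stack is shown with the top on the left.

Stack  Input        Action
--------------------------
A $    n n n n n $  output A → n A
n A $  n n n n n $  match 'n'
A $    n n n n $    output A → n A
n A $  n n n n $    match 'n'
A $    n n n $      output A → n A
n A $  n n n $      match 'n'
A $    n n $        output A → n A
n A $  n n $        match 'n'
A $    n $          output A → n A
n A $  n $          match 'n'
A $    $            output A → ε
$      $            accept

The string is accepted.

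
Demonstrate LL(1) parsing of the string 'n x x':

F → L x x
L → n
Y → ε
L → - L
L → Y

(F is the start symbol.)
Stack is shown with the top on the left.

Stack    Input    Action
------------------------
F $      n x x $  output F → L x x
L x x $  n x x $  output L → n
n x x $  n x x $  match 'n'
x x $    x x $    match 'x'
x $      x $      match 'x'
$        $        accept

The string is accepted.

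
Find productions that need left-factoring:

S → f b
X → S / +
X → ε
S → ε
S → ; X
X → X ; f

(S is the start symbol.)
No, left-factoring is not needed

Left-factoring is needed when two productions for the same non-terminal
share a common prefix on the right-hand side.

Productions for S:
  S → f b
  S → ε
  S → ; X
Productions for X:
  X → S / +
  X → ε
  X → X ; f

No common prefixes found.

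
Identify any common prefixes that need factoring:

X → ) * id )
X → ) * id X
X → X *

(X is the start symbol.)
Yes, X has productions with common prefix ') * id'

Left-factoring is needed when two productions for the same non-terminal
share a common prefix on the right-hand side.

Productions for X:
  X → ) * id )
  X → ) * id X
  X → X *

Found common prefix ') * id' in productions for X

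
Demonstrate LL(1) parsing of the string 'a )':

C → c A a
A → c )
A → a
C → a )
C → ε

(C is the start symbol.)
LL(1) parsing maintains a stack (initially the start symbol over $) and the input. At each step: if the stack top is a terminal, match it against the current input token; if it is a non-terminal N, replace it with the RHS of M[N, lookahead] (the unique production whose predict set contains the lookahead).

Stack is shown with the top on the left.

Stack  Input  Action
--------------------
C $    a ) $  output C → a )
a ) $  a ) $  match 'a'
) $    ) $    match ')'
$      $      accept

The string is accepted.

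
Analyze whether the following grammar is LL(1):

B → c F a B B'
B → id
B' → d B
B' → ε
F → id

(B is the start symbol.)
A grammar is LL(1) if for each non-terminal N with multiple productions, the predict sets of those productions are pairwise disjoint, where PREDICT(N → α) = (FIRST(α) \ {ε}) ∪ (FOLLOW(N) if α ⇒* ε).

Relevant sets:
  FOLLOW(B') = { $, 'd' }

For B:
  PREDICT(B → c F a B B') = { 'c' }
  PREDICT(B → id) = { 'id' }
For B':
  PREDICT(B' → d B) = { 'd' }
  PREDICT(B' → ε) = { $, 'd' }
F has a single production, so nothing to check there.

Conflict found: Predict set conflict for B': { 'd' }
The grammar is NOT LL(1).

Answer: No. Predict set conflict for B': { 'd' }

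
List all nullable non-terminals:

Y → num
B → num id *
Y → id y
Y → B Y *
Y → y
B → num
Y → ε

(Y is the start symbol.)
{ 'Y' }

A non-terminal is nullable if it can derive ε (the empty string): either it has an ε-production, or it has a production whose right-hand side consists entirely of nullable non-terminals.

ε-productions: Y → ε
So Y is immediately nullable.
No further non-terminal can be added: every production for the remaining non-terminals contains a terminal or a non-nullable non-terminal.
Nullable = { 'Y' }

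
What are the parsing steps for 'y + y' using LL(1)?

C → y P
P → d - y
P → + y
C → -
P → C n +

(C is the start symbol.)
LL(1) parsing maintains a stack (initially the start symbol over $) and the input. At each step: if the stack top is a terminal, match it against the current input token; if it is a non-terminal N, replace it with the RHS of M[N, lookahead] (the unique production whose predict set contains the lookahead).

Stack is shown with the top on the left.

Stack  Input    Action
----------------------
C $    y + y $  output C → y P
y P $  y + y $  match 'y'
P $    + y $    output P → + y
+ y $  + y $    match '+'
y $    y $      match 'y'
$      $        accept

The string is accepted.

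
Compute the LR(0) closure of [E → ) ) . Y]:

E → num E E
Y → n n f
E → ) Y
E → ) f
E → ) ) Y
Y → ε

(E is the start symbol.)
Start with: [E → ) ) . Y]
  [E → ) ) . Y] has the dot before Y: add [Y → . n n f], [Y → .]
No further items can be added.

CLOSURE = { [E → ) ) . Y], [Y → . n n f], [Y → .] }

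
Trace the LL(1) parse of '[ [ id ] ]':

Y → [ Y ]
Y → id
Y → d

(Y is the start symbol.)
LL(1) parsing maintains a stack (initially the start symbol over $) and the input. At each step: if the stack top is a terminal, match it against the current input token; if it is a non-terminal N, replace it with the RHS of M[N, lookahead] (the unique production whose predict set contains the lookahead).

Stack is shown with the top on the left.

Stack      Input         Action
-------------------------------
Y $        [ [ id ] ] $  output Y → [ Y ]
[ Y ] $    [ [ id ] ] $  match '['
Y ] $      [ id ] ] $    output Y → [ Y ]
[ Y ] ] $  [ id ] ] $    match '['
Y ] ] $    id ] ] $      output Y → id
id ] ] $   id ] ] $      match 'id'
] ] $      ] ] $         match ']'
] $        ] $           match ']'
$          $             accept

The string is accepted.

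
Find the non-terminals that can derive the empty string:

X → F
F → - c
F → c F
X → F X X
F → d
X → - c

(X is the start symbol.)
A non-terminal is nullable if it can derive ε (the empty string): either it has an ε-production, or it has a production whose right-hand side consists entirely of nullable non-terminals.

There are no ε-productions, so no non-terminal can derive ε.
No non-terminals are nullable.

Answer: None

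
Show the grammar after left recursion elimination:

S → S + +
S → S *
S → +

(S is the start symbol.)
S → + S'
S' → + + S'
S' → * S'
S' → ε

S is directly left-recursive. The standard transformation for
  A → A α₁ | ... | A α_m | β₁ | ... | β_n
is
  A  → β₁ A' | ... | β_n A'
  A' → α₁ A' | ... | α_m A' | ε

S → + becomes S → + S'
S → S + + becomes S' → + + S'
S → S * becomes S' → * S'
Add S' → ε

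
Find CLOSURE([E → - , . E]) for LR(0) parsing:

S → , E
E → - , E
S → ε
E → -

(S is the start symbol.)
To compute CLOSURE, for each item [A → α.Bβ] where B is a non-terminal, add [B → .γ] for all productions B → γ; repeat for the newly added items until nothing changes.

Start with: [E → - , . E]
  [E → - , . E] has the dot before E: add [E → . - , E], [E → . -]
No further items can be added.

CLOSURE = { [E → - , . E], [E → . - , E], [E → . -] }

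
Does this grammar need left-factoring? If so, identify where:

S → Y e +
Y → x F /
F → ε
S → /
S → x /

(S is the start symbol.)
Left-factoring is needed when two productions for the same non-terminal
share a common prefix on the right-hand side.

Productions for S:
  S → Y e +
  S → /
  S → x /

No common prefixes found.

Answer: No, left-factoring is not needed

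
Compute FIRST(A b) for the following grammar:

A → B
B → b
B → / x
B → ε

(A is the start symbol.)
{ '/', 'b' }

FIRST sets of the non-terminals involved (from the grammar, by fixed-point iteration):
  FIRST(A) = { '/', 'b', ε }

To compute FIRST(A b), process the symbols left to right:
Symbol A is a non-terminal. Add FIRST(A) \ {ε} = { '/', 'b' }
A is nullable (ε ∈ FIRST(A)), continue to the next symbol.
Symbol b is a terminal. Add 'b' and stop.
FIRST(A b) = { '/', 'b' }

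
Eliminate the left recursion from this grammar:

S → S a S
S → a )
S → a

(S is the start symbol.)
S is directly left-recursive. The standard transformation for
  A → A α₁ | ... | A α_m | β₁ | ... | β_n
is
  A  → β₁ A' | ... | β_n A'
  A' → α₁ A' | ... | α_m A' | ε

S → a ) becomes S → a ) S'
S → a becomes S → a S'
S → S a S becomes S' → a S S'
Add S' → ε

Resulting grammar:
S → a ) S'
S → a S'
S' → a S S'
S' → ε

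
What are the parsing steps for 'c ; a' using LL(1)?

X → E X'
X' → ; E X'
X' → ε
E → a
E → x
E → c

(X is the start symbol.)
Stack is shown with the top on the left.

Stack     Input    Action
-------------------------
X $       c ; a $  output X → E X'
E X' $    c ; a $  output E → c
c X' $    c ; a $  match 'c'
X' $      ; a $    output X' → ; E X'
; E X' $  ; a $    match ';'
E X' $    a $      output E → a
a X' $    a $      match 'a'
X' $      $        output X' → ε
$         $        accept

The string is accepted.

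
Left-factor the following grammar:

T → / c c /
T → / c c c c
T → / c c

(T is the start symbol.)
Left-factoring transforms A → αβ₁ | αβ₂ into A → αA' and A' → β₁ | β₂
(α is the longest common prefix among the alternatives). Repeat until
no nonterminal has two alternatives with a common prefix.

Round 1: T has alternatives sharing prefix '/ c c'. Introduce T': T → / c c T'
  Add: T' → /
  Add: T' → c c
  Add: T' → ε

No remaining common prefixes — done.

Resulting grammar:
T → / c c T'
T' → /
T' → c c
T' → ε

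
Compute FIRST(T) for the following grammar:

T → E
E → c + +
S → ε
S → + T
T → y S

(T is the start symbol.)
{ 'c', 'y' }

FIRST sets of the other non-terminals involved (by the same procedure, iterated to a fixed point):
  FIRST(E) = { 'c' }

From T → E:
  - E is a non-terminal: add FIRST(E) \ {ε} = { 'c' }
    E is not nullable, so stop
From T → y S:
  - y is a terminal: add 'y' and stop

Collecting: FIRST(T) = { 'c', 'y' }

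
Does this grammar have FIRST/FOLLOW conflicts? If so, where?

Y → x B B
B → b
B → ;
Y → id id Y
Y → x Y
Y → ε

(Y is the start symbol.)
No FIRST/FOLLOW conflicts.

Nullable non-terminals: Y.

Y: nullable alternative(s) Y → ε; FOLLOW(Y) = { $ }
  Y → x B B: FIRST \ {ε} = { 'x' } — disjoint from FOLLOW(Y)
  Y → id id Y: FIRST \ {ε} = { 'id' } — disjoint from FOLLOW(Y)
  Y → x Y: FIRST \ {ε} = { 'x' } — disjoint from FOLLOW(Y)
  Y → ε: FIRST \ {ε} = { } — this is the only nullable alternative, skip

B has no nullable alternative, so no FIRST/FOLLOW check is needed there.

No FIRST/FOLLOW conflicts found.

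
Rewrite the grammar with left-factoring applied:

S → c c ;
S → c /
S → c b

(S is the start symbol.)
Left-factoring transforms A → αβ₁ | αβ₂ into A → αA' and A' → β₁ | β₂
(α is the longest common prefix among the alternatives). Repeat until
no nonterminal has two alternatives with a common prefix.

Round 1: S has alternatives sharing prefix 'c'. Introduce S': S → c S'
  Add: S' → c ;
  Add: S' → /
  Add: S' → b

No remaining common prefixes — done.

Resulting grammar:
S → c S'
S' → c ;
S' → /
S' → b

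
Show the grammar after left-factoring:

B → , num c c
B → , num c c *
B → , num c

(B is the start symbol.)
B → , num c B'
B' → c B''
B'' → ε
B'' → *
B' → ε

Left-factoring transforms A → αβ₁ | αβ₂ into A → αA' and A' → β₁ | β₂
(α is the longest common prefix among the alternatives). Repeat until
no nonterminal has two alternatives with a common prefix.

Round 1: B has alternatives sharing prefix ', num c'. Introduce B': B → , num c B'
  Add: B' → c
  Add: B' → c *
  Add: B' → ε

Round 2: B' has alternatives sharing prefix 'c'. Introduce B'': B' → c B''
  Add: B'' → ε
  Add: B'' → *

No remaining common prefixes — done.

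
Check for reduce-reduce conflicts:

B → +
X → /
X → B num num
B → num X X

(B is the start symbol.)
Augment with B' → B and build the canonical LR(0) collection (I0 = CLOSURE({[B' → . B]}), then GOTO on every symbol after a dot until no new states appear). It has 10 states:
  I0: { [B → . +], [B → . num X X], [B' → . B] }  — shift
  I1: { [B → + .] }  — reduce
  I2: { [B' → B .] }  — accept
  I3: { [B → . +], [B → . num X X], [B → num . X X], [X → . /], [X → . B num num] }  — shift
  I4: { [X → / .] }  — reduce
  I5: { [X → B . num num] }  — shift
  I6: { [B → . +], [B → . num X X], [B → num X . X], [X → . /], [X → . B num num] }  — shift
  I7: { [B → num X X .] }  — reduce
  I8: { [X → B num . num] }  — shift
  I9: { [X → B num num .] }  — reduce

No state contains more than one complete item.

Answer: No reduce-reduce conflicts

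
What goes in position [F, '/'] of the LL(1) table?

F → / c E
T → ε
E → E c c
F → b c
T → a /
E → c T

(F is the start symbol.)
To find M[F, '/'], we find productions for F where '/' is in the predict set (PREDICT(N → α) = (FIRST(α) \ {ε}) ∪ (FOLLOW(N) if α ⇒* ε)).

F → / c E: PREDICT = { '/' }
  '/' is in predict set, so this production goes in M[F, '/']
F → b c: PREDICT = { 'b' }

M[F, '/'] = F → / c E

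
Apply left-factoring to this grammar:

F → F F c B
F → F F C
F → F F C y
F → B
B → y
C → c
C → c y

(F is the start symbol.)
F → F F F'
F' → c B
F' → C F''
F'' → ε
F'' → y
F → B
B → y
C → c C'
C' → ε
C' → y

Left-factoring transforms A → αβ₁ | αβ₂ into A → αA' and A' → β₁ | β₂
(α is the longest common prefix among the alternatives). Repeat until
no nonterminal has two alternatives with a common prefix.

Round 1: F has alternatives sharing prefix 'F F'. Introduce F': F → F F F'
  Add: F' → c B
  Add: F' → C
  Add: F' → C y

Round 2: F' has alternatives sharing prefix 'C'. Introduce F'': F' → C F''
  Add: F'' → ε
  Add: F'' → y

Round 3: C has alternatives sharing prefix 'c'. Introduce C': C → c C'
  Add: C' → ε
  Add: C' → y

No remaining common prefixes — done.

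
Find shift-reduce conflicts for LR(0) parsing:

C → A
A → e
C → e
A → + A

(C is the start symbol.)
No shift-reduce conflicts

A shift-reduce conflict occurs when an LR(0) state has both:
  - a complete (reduce) item [A → α .] (dot at the end), and
  - a shift item [B → β . c γ] (dot before a terminal).

Augment with C' → C and build the canonical LR(0) collection (I0 = CLOSURE({[C' → . C]}), then GOTO on every symbol after a dot until no new states appear). It has 7 states:
  I0: { [A → . + A], [A → . e], [C → . A], [C → . e], [C' → . C] }  — shift
  I1: { [A → + . A], [A → . + A], [A → . e] }  — shift
  I2: { [C → A .] }  — reduce
  I3: { [C' → C .] }  — accept
  I4: { [A → e .], [C → e .] }  — 2 reduces
  I5: { [A → + A .] }  — reduce
  I6: { [A → e .] }  — reduce

No state contains both a complete item and a shift item.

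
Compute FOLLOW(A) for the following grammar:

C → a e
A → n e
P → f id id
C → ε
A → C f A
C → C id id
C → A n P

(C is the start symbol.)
{ 'n' }

To compute FOLLOW(A), find every occurrence of A on a right-hand side N → α A β: add FIRST(β) \ {ε}, and if β is empty or nullable also add FOLLOW(N). Iterate to a fixed point.

In A → C f A: A is at the end; this adds FOLLOW(A) to itself — nothing new
In C → A n P: A is followed by n P, add FIRST(n P) \ {ε} = { 'n' }

Taking the union: FOLLOW(A) = { 'n' }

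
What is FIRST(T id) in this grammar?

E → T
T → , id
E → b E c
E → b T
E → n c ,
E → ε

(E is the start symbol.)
FIRST sets of the non-terminals involved (from the grammar, by fixed-point iteration):
  FIRST(T) = { ',' }

To compute FIRST(T id), process the symbols left to right:
Symbol T is a non-terminal. Add FIRST(T) \ {ε} = { ',' }
T is not nullable (ε ∉ FIRST(T)), so stop here.
FIRST(T id) = { ',' }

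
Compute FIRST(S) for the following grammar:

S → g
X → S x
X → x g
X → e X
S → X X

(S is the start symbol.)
To compute FIRST(S), examine every production with S on the left-hand side, reading each right-hand side left to right until a non-nullable symbol is reached.

FIRST sets of the other non-terminals involved (by the same procedure, iterated to a fixed point):
  FIRST(X) = { 'e', 'g', 'x' }

From S → g:
  - g is a terminal: add 'g' and stop
From S → X X:
  - X is a non-terminal: add FIRST(X) \ {ε} = { 'e', 'g', 'x' }
    X is not nullable, so stop

Collecting: FIRST(S) = { 'e', 'g', 'x' }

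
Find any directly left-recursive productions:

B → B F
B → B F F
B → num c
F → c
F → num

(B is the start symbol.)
Direct left recursion occurs when N → N α for some non-terminal N (the right-hand side begins with the left-hand side itself).

B → B F: LEFT RECURSIVE (starts with B)
B → B F F: LEFT RECURSIVE (starts with B)
B → num c: starts with num
F → c: starts with c
F → num: starts with num

The grammar has direct left recursion on: B.

Answer: Yes, B is left-recursive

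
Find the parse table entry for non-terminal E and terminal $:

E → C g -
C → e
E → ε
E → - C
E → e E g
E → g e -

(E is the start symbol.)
E → ε

To find M[E, $], we find productions for E where $ is in the predict set (PREDICT(N → α) = (FIRST(α) \ {ε}) ∪ (FOLLOW(N) if α ⇒* ε)).

Relevant sets:
  FIRST(C) = { 'e' }
  FOLLOW(E) = { $, 'g' }

E → C g -: PREDICT = { 'e' }
E → ε: PREDICT = { $, 'g' }
  $ is in predict set, so this production goes in M[E, $]
E → - C: PREDICT = { '-' }
E → e E g: PREDICT = { 'e' }
E → g e -: PREDICT = { 'g' }

M[E, $] = E → ε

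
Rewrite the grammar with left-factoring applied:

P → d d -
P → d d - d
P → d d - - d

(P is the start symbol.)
Left-factoring transforms A → αβ₁ | αβ₂ into A → αA' and A' → β₁ | β₂
(α is the longest common prefix among the alternatives). Repeat until
no nonterminal has two alternatives with a common prefix.

Round 1: P has alternatives sharing prefix 'd d -'. Introduce P': P → d d - P'
  Add: P' → ε
  Add: P' → d
  Add: P' → - d

No remaining common prefixes — done.

Resulting grammar:
P → d d - P'
P' → ε
P' → d
P' → - d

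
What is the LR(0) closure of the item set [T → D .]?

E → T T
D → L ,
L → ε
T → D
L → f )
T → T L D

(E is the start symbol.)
{ [T → D .] }

To compute CLOSURE, for each item [A → α.Bβ] where B is a non-terminal, add [B → .γ] for all productions B → γ; repeat for the newly added items until nothing changes.

Start with: [T → D .]
The dot is at the end, so nothing is added.

CLOSURE = { [T → D .] }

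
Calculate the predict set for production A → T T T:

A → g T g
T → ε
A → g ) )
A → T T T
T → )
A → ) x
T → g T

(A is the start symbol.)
PREDICT(A → T T T) = (FIRST(RHS) \ {ε}) ∪ (FOLLOW(A) if ε ∈ FIRST(RHS), i.e. RHS ⇒* ε)
FIRST(T) = { ')', 'g', ε }
FIRST(T T T) = { ')', 'g', ε }
ε ∈ FIRST(T T T) (the right-hand side is nullable), so add FOLLOW(A) = { $ }
PREDICT(A → T T T) = { $, ')', 'g' }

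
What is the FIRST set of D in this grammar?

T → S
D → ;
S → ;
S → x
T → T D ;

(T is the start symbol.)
To compute FIRST(D), examine every production with D on the left-hand side, reading each right-hand side left to right until a non-nullable symbol is reached.

From D → ;:
  - ';' is a terminal: add ';' and stop

Collecting: FIRST(D) = { ';' }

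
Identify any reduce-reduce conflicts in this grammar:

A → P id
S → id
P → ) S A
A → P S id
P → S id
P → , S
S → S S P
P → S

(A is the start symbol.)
Augment with A' → A and build the canonical LR(0) collection (I0 = CLOSURE({[A' → . A]}), then GOTO on every symbol after a dot until no new states appear). It has 17 states:
  I0: { [A → . P S id], [A → . P id], [A' → . A], [P → . ) S A], [P → . , S], [P → . S id], [P → . S], [S → . S S P], [S → . id] }  — shift
  I1: { [P → ) . S A], [S → . S S P], [S → . id] }  — shift
  I2: { [P → , . S], [S → . S S P], [S → . id] }  — shift
  I3: { [A' → A .] }  — accept
  I4: { [A → P . S id], [A → P . id], [S → . S S P], [S → . id] }  — shift
  I5: { [P → S . id], [P → S .], [S → . S S P], [S → . id], [S → S . S P] }  — shift, reduce
  I6: { [S → id .] }  — reduce
  I7: { [P → . ) S A], [P → . , S], [P → . S id], [P → . S], [S → . S S P], [S → . id], [S → S . S P], [S → S S . P] }  — shift
  I8: { [P → S id .], [S → id .] }  — 2 reduces
  I9: { [S → S S P .] }  — reduce
  I10: { [P → . ) S A], [P → . , S], [P → . S id], [P → . S], [P → S . id], [P → S .], [S → . S S P], [S → . id], [S → S . S P], [S → S S . P] }  — shift, reduce
  I11: { [A → P S . id], [S → . S S P], [S → . id], [S → S . S P] }  — shift
  I12: { [A → P id .], [S → id .] }  — 2 reduces
  I13: { [A → P S id .], [S → id .] }  — 2 reduces
  I14: { [P → , S .], [S → . S S P], [S → . id], [S → S . S P] }  — shift, reduce
  I15: { [A → . P S id], [A → . P id], [P → ) S . A], [P → . ) S A], [P → . , S], [P → . S id], [P → . S], [S → . S S P], [S → . id], [S → S . S P] }  — shift
  I16: { [P → ) S A .] }  — reduce

I8 contains complete items [P → S id .], [S → id .] — reduce-reduce conflict.
I12 contains complete items [A → P id .], [S → id .] — reduce-reduce conflict.
I13 contains complete items [A → P S id .], [S → id .] — reduce-reduce conflict.

Answer: Yes — I8: [P → S id .] vs [S → id .]; I12: [A → P id .] vs [S → id .]; I13: [A → P S id .] vs [S → id .]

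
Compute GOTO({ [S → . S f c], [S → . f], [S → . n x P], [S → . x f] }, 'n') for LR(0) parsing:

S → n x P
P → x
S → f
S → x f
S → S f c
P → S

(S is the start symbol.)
GOTO(I, 'n') = CLOSURE({ [A → αX.β] : [A → α.Xβ] ∈ I, X = 'n' })

Items with dot before 'n', with the dot advanced:
  [S → . n x P] → [S → n . x P]
Closure adds nothing (no advanced item has the dot before a non-terminal).

GOTO = { [S → n . x P] }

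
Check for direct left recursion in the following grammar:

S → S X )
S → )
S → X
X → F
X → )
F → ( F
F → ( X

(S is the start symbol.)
Yes, S is left-recursive

S → S X ): LEFT RECURSIVE (starts with S)
S → ): starts with ')'
S → X: starts with X
X → F: starts with F
X → ): starts with ')'
F → ( F: starts with '('
F → ( X: starts with '('

The grammar has direct left recursion on: S.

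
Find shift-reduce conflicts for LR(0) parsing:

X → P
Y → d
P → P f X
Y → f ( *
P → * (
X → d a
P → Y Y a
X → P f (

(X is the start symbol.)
A shift-reduce conflict occurs when an LR(0) state has both:
  - a complete (reduce) item [A → α .] (dot at the end), and
  - a shift item [B → β . c γ] (dot before a terminal).

Augment with X' → X and build the canonical LR(0) collection (I0 = CLOSURE({[X' → . X]}), then GOTO on every symbol after a dot until no new states appear). It has 17 states:
  I0: { [P → . * (], [P → . P f X], [P → . Y Y a], [X → . P f (], [X → . P], [X → . d a], [X' → . X], [Y → . d], [Y → . f ( *] }  — shift
  I1: { [P → * . (] }  — shift
  I2: { [P → P . f X], [X → P . f (], [X → P .] }  — shift, reduce
  I3: { [X' → X .] }  — accept
  I4: { [P → Y . Y a], [Y → . d], [Y → . f ( *] }  — shift
  I5: { [X → d . a], [Y → d .] }  — shift, reduce
  I6: { [Y → f . ( *] }  — shift
  I7: { [Y → f ( . *] }  — shift
  I8: { [Y → f ( * .] }  — reduce
  I9: { [X → d a .] }  — reduce
  I10: { [P → Y Y . a] }  — shift
  I11: { [Y → d .] }  — reduce
  I12: { [P → Y Y a .] }  — reduce
  I13: { [P → . * (], [P → . P f X], [P → . Y Y a], [P → P f . X], [X → . P f (], [X → . P], [X → . d a], [X → P f . (], [Y → . d], [Y → . f ( *] }  — shift
  I14: { [X → P f ( .] }  — reduce
  I15: { [P → P f X .] }  — reduce
  I16: { [P → * ( .] }  — reduce

I2 contains reduce item [X → P .] and shift items [P → P . f X], [X → P . f (] — shift-reduce conflict.
I5 contains reduce item [Y → d .] and shift item [X → d . a] — shift-reduce conflict.

Answer: Yes — I2: [X → P .] vs [P → P . f X]; I5: [Y → d .] vs [X → d . a]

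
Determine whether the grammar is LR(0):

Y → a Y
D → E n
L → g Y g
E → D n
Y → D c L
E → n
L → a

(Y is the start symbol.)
Yes, the grammar is LR(0)

Augment with Y' → Y and build the canonical LR(0) collection (I0 = CLOSURE({[Y' → . Y]}), then GOTO on every symbol after a dot until no new states appear). It has 15 states:
  I0: { [D → . E n], [E → . D n], [E → . n], [Y → . D c L], [Y → . a Y], [Y' → . Y] }  — shift
  I1: { [E → D . n], [Y → D . c L] }  — shift
  I2: { [D → E . n] }  — shift
  I3: { [Y' → Y .] }  — accept
  I4: { [D → . E n], [E → . D n], [E → . n], [Y → . D c L], [Y → . a Y], [Y → a . Y] }  — shift
  I5: { [E → n .] }  — reduce
  I6: { [Y → a Y .] }  — reduce
  I7: { [D → E n .] }  — reduce
  I8: { [L → . a], [L → . g Y g], [Y → D c . L] }  — shift
  I9: { [E → D n .] }  — reduce
  I10: { [Y → D c L .] }  — reduce
  I11: { [L → a .] }  — reduce
  I12: { [D → . E n], [E → . D n], [E → . n], [L → g . Y g], [Y → . D c L], [Y → . a Y] }  — shift
  I13: { [L → g Y . g] }  — shift
  I14: { [L → g Y g .] }  — reduce

Every state is either a pure shift/goto state or contains exactly one complete item and nothing to shift — no conflicts. The grammar is LR(0).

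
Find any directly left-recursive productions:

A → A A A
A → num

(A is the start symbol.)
Direct left recursion occurs when N → N α for some non-terminal N (the right-hand side begins with the left-hand side itself).

A → A A A: LEFT RECURSIVE (starts with A)
A → num: starts with num

The grammar has direct left recursion on: A.

Answer: Yes, A is left-recursive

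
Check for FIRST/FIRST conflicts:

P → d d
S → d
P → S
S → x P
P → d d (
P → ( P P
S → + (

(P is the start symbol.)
Yes. P → d d / P → S on { 'd' }; P → d d / P → d d '(' on { 'd' }; P → S / P → d d '(' on { 'd' }

FIRST sets of the non-terminals at (or reachable through a nullable prefix from) the front of some alternative:
  FIRST(S) = { '+', 'd', 'x' }

Productions for P:
  P → d d: FIRST = { 'd' }
  P → S: FIRST = { '+', 'd', 'x' }
  P → d d (: FIRST = { 'd' }
  P → ( P P: FIRST = { '(' }
Productions for S:
  S → d: FIRST = { 'd' }
  S → x P: FIRST = { 'x' }
  S → + (: FIRST = { '+' }

Conflict for P: P → d d and P → S
  Overlap: { 'd' }
Conflict for P: P → d d and P → d d (
  Overlap: { 'd' }
Conflict for P: P → S and P → d d (
  Overlap: { 'd' }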